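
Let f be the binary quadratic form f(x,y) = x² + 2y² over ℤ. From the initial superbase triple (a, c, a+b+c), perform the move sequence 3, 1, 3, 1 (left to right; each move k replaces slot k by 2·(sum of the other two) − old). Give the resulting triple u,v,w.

start (1,2,3) = (f(1,0),f(0,1),f(1,1))
replace slot 3: 2·(1+2) − 3 = 3 → (1,2,3)
replace slot 1: 2·(2+3) − 1 = 9 → (9,2,3)
replace slot 3: 2·(9+2) − 3 = 19 → (9,2,19)
replace slot 1: 2·(2+19) − 9 = 33 → (33,2,19)

33,2,19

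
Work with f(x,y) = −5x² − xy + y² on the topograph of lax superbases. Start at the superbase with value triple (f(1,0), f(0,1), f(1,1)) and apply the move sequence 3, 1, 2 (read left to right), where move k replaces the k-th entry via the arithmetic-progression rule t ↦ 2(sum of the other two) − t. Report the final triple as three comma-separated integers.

start (-5,1,-5) = (f(1,0),f(0,1),f(1,1))
replace slot 3: 2·((-5)+1) − (-5) = -3 → (-5,1,-3)
replace slot 1: 2·(1+(-3)) − (-5) = 1 → (1,1,-3)
replace slot 2: 2·(1+(-3)) − 1 = -5 → (1,-5,-3)

1,-5,-3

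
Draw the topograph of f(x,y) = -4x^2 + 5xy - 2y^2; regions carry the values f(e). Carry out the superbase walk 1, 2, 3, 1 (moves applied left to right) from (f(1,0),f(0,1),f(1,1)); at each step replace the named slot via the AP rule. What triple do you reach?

start (-4,-2,-1) = (f(1,0),f(0,1),f(1,1))
replace slot 1: 2·((-2)+(-1)) − (-4) = -2 → (-2,-2,-1)
replace slot 2: 2·((-2)+(-1)) − (-2) = -4 → (-2,-4,-1)
replace slot 3: 2·((-2)+(-4)) − (-1) = -11 → (-2,-4,-11)
replace slot 1: 2·((-4)+(-11)) − (-2) = -28 → (-28,-4,-11)

-28,-4,-11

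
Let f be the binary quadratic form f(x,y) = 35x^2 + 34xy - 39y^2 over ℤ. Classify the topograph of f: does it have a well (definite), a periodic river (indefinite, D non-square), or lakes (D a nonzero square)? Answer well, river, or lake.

D = b²−4ac = 34² − 4·35·(-39) = 6616
D > 0 non-square ⇒ indefinite ⇒ periodic river

river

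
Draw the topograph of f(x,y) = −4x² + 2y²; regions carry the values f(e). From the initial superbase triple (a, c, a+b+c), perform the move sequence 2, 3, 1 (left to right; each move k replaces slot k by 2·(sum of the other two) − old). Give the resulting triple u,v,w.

start (-4,2,-2) = (f(1,0),f(0,1),f(1,1))
replace slot 2: 2·((-4)+(-2)) − 2 = -14 → (-4,-14,-2)
replace slot 3: 2·((-4)+(-14)) − (-2) = -34 → (-4,-14,-34)
replace slot 1: 2·((-14)+(-34)) − (-4) = -92 → (-92,-14,-34)

-92,-14,-34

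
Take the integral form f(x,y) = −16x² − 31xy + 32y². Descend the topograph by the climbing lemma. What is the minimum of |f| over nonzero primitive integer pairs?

descent: ρ → (32,31,-16)  [lands on river]
river: ρ → (-16,33,30)
river: ρ → (30,27,-19)
river: ρ → (-19,49,8)
river: ρ → (8,47,-25)
river: ρ → (-25,53,2)
river: ρ → (2,51,-51)
river: ρ → (-51,51,2)
river: ρ → (2,53,-25)
river: ρ → (-25,47,8)
river: ρ → (8,49,-19)
river: ρ → (-19,27,30)
river: ρ → (30,33,-16)
river: ρ → (-16,31,32)
river: ρ → (32,33,-15)
river: ρ → (-15,27,38)
river: ρ → (38,49,-4)
river: ρ → (-4,47,50)
river: ρ → (50,53,-1)
river: ρ → (-1,53,50)
river: ρ → (50,47,-4)
river: ρ → (-4,49,38)
river: ρ → (38,27,-15)
river: ρ → (-15,33,32)
closes: descent 1, river 24
min |a| on river = 1

1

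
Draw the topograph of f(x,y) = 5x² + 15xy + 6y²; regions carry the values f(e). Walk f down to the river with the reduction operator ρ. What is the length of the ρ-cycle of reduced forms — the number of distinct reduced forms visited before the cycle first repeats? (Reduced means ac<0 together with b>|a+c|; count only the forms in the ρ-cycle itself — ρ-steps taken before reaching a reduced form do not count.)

D = 105, ⌊√D⌋ = 10
descent: ρ → (6,9,-1)  [lands on river]
river: ρ → (-1,9,6)
river: ρ → (6,3,-4)
river: ρ → (-4,5,5)
river: ρ → (5,5,-4)
river: ρ → (-4,3,6)
ρ-cycle length = 6 (tail of 1 descent step not counted)

6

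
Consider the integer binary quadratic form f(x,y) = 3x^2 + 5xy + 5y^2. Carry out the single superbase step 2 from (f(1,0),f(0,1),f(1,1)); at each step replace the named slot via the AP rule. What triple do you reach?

start (3,5,13) = (f(1,0),f(0,1),f(1,1))
replace slot 2: 2·(3+13) − 5 = 27 → (3,27,13)

3,27,13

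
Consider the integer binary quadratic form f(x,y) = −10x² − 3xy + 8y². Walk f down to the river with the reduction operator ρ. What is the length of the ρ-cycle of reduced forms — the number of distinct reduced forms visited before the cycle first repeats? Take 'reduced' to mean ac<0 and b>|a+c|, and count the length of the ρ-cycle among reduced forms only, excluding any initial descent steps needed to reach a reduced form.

D = 329, ⌊√D⌋ = 18
descent: ρ → (8,3,-10)  [lands on river]
river: ρ → (-10,17,1)
river: ρ → (1,17,-10)
river: ρ → (-10,3,8)
river: ρ → (8,13,-5)
river: ρ → (-5,17,2)
river: ρ → (2,15,-13)
river: ρ → (-13,11,4)
river: ρ → (4,13,-10)
river: ρ → (-10,7,7)
river: ρ → (7,7,-10)
river: ρ → (-10,13,4)
river: ρ → (4,11,-13)
river: ρ → (-13,15,2)
river: ρ → (2,17,-5)
river: ρ → (-5,13,8)
ρ-cycle length = 16 (tail of 1 descent step not counted)

16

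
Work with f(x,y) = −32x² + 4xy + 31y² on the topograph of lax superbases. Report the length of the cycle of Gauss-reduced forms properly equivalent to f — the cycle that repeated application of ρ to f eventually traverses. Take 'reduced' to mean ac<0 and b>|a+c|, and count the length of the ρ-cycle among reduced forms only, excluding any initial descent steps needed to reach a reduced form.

D = 3984, ⌊√D⌋ = 63
river: ρ → (31,58,-5)
river: ρ → (-5,62,7)
river: ρ → (7,50,-53)
river: ρ → (-53,56,4)
river: ρ → (4,56,-53)
river: ρ → (-53,50,7)
river: ρ → (7,62,-5)
river: ρ → (-5,58,31)
river: ρ → (31,4,-32)
river: ρ → (-32,60,3)
river: ρ → (3,60,-32)
river: ρ → (-32,4,31)
ρ-cycle length = 12 (tail of 0 descent steps not counted)

12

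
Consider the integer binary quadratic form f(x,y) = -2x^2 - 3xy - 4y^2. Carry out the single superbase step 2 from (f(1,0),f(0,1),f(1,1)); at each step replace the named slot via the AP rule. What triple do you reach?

start (-2,-4,-9) = (f(1,0),f(0,1),f(1,1))
replace slot 2: 2·((-2)+(-9)) − (-4) = -18 → (-2,-18,-9)

-2,-18,-9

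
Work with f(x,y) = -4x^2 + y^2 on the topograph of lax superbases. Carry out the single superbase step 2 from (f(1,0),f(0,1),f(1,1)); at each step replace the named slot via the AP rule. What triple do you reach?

start (-4,1,-3) = (f(1,0),f(0,1),f(1,1))
replace slot 2: 2·((-4)+(-3)) − 1 = -15 → (-4,-15,-3)

-4,-15,-3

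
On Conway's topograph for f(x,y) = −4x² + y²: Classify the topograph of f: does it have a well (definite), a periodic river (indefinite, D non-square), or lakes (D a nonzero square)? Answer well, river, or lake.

D = b²−4ac = 0² − 4·(-4)·1 = 16
D = 4² is a perfect square ⇒ form factors over ℤ ⇒ lakes

lake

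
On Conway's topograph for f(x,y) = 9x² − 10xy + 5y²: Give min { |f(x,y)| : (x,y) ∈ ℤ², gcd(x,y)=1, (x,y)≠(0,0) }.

translate: b→8 (≡-10 mod 18), so (9,-10,5)→(9,8,4)
flip: (9,8,4)→(4,-8,9)
translate: b→0 (≡-8 mod 8), so (4,-8,9)→(4,0,5)
reduced (well bottom): (4,0,5) with a≤c, −a<b≤a
well minimum = a = 4

4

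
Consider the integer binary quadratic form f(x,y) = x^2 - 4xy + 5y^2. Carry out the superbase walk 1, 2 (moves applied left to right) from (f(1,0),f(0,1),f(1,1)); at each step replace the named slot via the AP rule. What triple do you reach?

start (1,5,2) = (f(1,0),f(0,1),f(1,1))
replace slot 1: 2·(5+2) − 1 = 13 → (13,5,2)
replace slot 2: 2·(13+2) − 5 = 25 → (13,25,2)

13,25,2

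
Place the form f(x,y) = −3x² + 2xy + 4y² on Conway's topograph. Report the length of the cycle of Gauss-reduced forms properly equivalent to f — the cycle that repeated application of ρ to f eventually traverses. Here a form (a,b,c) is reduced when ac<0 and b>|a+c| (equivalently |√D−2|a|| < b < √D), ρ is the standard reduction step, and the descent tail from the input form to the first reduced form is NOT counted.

D = 52, ⌊√D⌋ = 7
river: ρ → (4,6,-1)
river: ρ → (-1,6,4)
river: ρ → (4,2,-3)
river: ρ → (-3,4,3)
river: ρ → (3,2,-4)
river: ρ → (-4,6,1)
river: ρ → (1,6,-4)
river: ρ → (-4,2,3)
river: ρ → (3,4,-3)
river: ρ → (-3,2,4)
ρ-cycle length = 10 (tail of 0 descent steps not counted)

10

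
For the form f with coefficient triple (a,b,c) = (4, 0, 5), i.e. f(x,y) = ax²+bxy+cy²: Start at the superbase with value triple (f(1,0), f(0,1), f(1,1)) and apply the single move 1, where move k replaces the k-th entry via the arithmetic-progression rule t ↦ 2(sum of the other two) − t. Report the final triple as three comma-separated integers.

start (4,5,9) = (f(1,0),f(0,1),f(1,1))
replace slot 1: 2·(5+9) − 4 = 24 → (24,5,9)

24,5,9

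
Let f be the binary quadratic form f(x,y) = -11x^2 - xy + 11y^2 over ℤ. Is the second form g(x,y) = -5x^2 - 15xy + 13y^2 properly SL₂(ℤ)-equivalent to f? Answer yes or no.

D₁ = 485, D₂ = 485
river cycle of f (length 6): (11, 1, -11), (-11, 21, 1), (1, 21, -11), (-11, 1, 11), (11, 21, -1), (-1, 21, 11)
river cycle of g (length 10): (13, 15, -5), (-5, 15, 13), (13, 11, -7), (-7, 17, 7), (7, 11, -13), (-13, 15, 5), (5, 15, -13), (-13, 11, 7), (7, 17, -7), (-7, 11, 13)
cycles differ ⇒ inequivalent

no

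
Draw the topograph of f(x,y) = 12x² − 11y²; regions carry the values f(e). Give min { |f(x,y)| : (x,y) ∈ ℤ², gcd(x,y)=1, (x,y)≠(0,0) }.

descent: ρ → (-11,22,1)  [lands on river]
river: ρ → (1,22,-11)
closes: descent 1, river 2
min |a| on river = 1

1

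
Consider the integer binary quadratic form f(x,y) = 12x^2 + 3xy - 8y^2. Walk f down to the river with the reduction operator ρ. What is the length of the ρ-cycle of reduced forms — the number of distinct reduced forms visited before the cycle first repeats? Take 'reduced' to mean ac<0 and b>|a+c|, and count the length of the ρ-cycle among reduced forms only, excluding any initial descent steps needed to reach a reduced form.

D = 393, ⌊√D⌋ = 19
descent: ρ → (-8,13,7)  [lands on river]
river: ρ → (7,15,-6)
river: ρ → (-6,9,13)
river: ρ → (13,17,-2)
river: ρ → (-2,19,4)
river: ρ → (4,13,-14)
river: ρ → (-14,15,3)
river: ρ → (3,15,-14)
river: ρ → (-14,13,4)
river: ρ → (4,19,-2)
river: ρ → (-2,17,13)
river: ρ → (13,9,-6)
river: ρ → (-6,15,7)
river: ρ → (7,13,-8)
river: ρ → (-8,19,1)
river: ρ → (1,19,-8)
ρ-cycle length = 16 (tail of 1 descent step not counted)

16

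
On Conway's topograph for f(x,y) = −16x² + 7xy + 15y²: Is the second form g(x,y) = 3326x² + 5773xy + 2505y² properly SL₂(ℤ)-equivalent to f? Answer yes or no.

D₁ = 1009, D₂ = 1009
river cycle of f (length 18): (15, 23, -8), (-8, 25, 12), (12, 23, -10), (-10, 17, 18), (18, 19, -9), (-9, 17, 20), (20, 23, -6), (-6, 25, 16), (16, 7, -15), (-15, 23, 8), … (8 more)
river cycle of g (length 18): (6, 25, -16), (-16, 7, 15), (15, 23, -8), (-8, 25, 12), (12, 23, -10), (-10, 17, 18), (18, 19, -9), (-9, 17, 20), (20, 23, -6), (-6, 25, 16), … (8 more)
cycles coincide ⇒ equivalent

yes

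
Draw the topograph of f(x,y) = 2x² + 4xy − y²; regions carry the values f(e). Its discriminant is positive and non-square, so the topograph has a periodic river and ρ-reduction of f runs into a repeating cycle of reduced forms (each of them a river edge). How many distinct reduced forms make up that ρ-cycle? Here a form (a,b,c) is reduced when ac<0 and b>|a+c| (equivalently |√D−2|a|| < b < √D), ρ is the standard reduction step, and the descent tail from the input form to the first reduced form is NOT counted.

D = 24, ⌊√D⌋ = 4
river: ρ → (-1,4,2)
river: ρ → (2,4,-1)
ρ-cycle length = 2 (tail of 0 descent steps not counted)

2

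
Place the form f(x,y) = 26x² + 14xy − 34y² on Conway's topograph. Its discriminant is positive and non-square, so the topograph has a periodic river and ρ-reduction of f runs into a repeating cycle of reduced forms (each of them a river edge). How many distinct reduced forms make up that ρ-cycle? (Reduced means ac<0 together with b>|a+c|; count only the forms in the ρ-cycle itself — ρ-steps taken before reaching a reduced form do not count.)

D = 3732, ⌊√D⌋ = 61
river: ρ → (-34,54,6)
river: ρ → (6,54,-34)
river: ρ → (-34,14,26)
river: ρ → (26,38,-22)
river: ρ → (-22,50,14)
river: ρ → (14,34,-46)
river: ρ → (-46,58,2)
river: ρ → (2,58,-46)
river: ρ → (-46,34,14)
river: ρ → (14,50,-22)
river: ρ → (-22,38,26)
river: ρ → (26,14,-34)
ρ-cycle length = 12 (tail of 0 descent steps not counted)

12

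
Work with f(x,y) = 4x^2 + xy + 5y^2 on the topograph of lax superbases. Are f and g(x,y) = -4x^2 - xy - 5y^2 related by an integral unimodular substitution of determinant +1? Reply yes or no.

D₁ = -79, D₂ = -79
f: reduced (well bottom): (4,1,5) with a≤c, −a<b≤a
g is negative-definite; reduce −g:
−g: reduced (well bottom): (4,1,5) with a≤c, −a<b≤a
flip sign back: reduced form of g is (-4,-1,-5)
reduced forms (4, 1, 5) vs (-4, -1, -5) ⇒ inequivalent

no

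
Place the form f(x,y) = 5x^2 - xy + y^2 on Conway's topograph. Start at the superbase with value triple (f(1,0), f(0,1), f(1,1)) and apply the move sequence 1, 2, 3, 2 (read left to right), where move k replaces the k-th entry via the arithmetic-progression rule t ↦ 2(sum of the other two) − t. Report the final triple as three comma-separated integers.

start (5,1,5) = (f(1,0),f(0,1),f(1,1))
replace slot 1: 2·(1+5) − 5 = 7 → (7,1,5)
replace slot 2: 2·(7+5) − 1 = 23 → (7,23,5)
replace slot 3: 2·(7+23) − 5 = 55 → (7,23,55)
replace slot 2: 2·(7+55) − 23 = 101 → (7,101,55)

7,101,55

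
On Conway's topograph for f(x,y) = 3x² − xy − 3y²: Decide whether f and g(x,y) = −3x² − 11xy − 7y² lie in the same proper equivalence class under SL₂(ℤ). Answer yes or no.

D₁ = 37, D₂ = 37
river cycle of f (length 6): (-3, 1, 3), (3, 5, -1), (-1, 5, 3), (3, 1, -3), (-3, 5, 1), (1, 5, -3)
river cycle of g (length 6): (1, 5, -3), (-3, 1, 3), (3, 5, -1), (-1, 5, 3), (3, 1, -3), (-3, 5, 1)
cycles coincide ⇒ equivalent

yes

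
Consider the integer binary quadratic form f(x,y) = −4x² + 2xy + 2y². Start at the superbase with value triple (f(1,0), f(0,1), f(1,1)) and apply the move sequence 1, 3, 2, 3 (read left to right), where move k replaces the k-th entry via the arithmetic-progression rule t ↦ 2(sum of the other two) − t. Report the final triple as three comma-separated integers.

start (-4,2,0) = (f(1,0),f(0,1),f(1,1))
replace slot 1: 2·(2+0) − (-4) = 8 → (8,2,0)
replace slot 3: 2·(8+2) − 0 = 20 → (8,2,20)
replace slot 2: 2·(8+20) − 2 = 54 → (8,54,20)
replace slot 3: 2·(8+54) − 20 = 104 → (8,54,104)

8,54,104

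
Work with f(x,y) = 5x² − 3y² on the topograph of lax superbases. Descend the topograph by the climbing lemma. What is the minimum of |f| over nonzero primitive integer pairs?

descent: ρ → (-3,6,2)  [lands on river]
river: ρ → (2,6,-3)
closes: descent 1, river 2
min |a| on river = 2

2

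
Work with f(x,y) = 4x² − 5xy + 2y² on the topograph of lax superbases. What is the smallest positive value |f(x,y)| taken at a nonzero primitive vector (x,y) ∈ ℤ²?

translate: b→3 (≡-5 mod 8), so (4,-5,2)→(4,3,1)
flip: (4,3,1)→(1,-3,4)
translate: b→1 (≡-3 mod 2), so (1,-3,4)→(1,1,2)
reduced (well bottom): (1,1,2) with a≤c, −a<b≤a
well minimum = a = 1

1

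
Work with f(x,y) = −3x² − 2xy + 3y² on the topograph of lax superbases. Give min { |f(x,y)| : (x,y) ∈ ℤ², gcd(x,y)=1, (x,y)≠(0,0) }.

descent: ρ → (3,2,-3)  [lands on river]
river: ρ → (-3,4,2)
river: ρ → (2,4,-3)
river: ρ → (-3,2,3)
river: ρ → (3,4,-2)
river: ρ → (-2,4,3)
closes: descent 1, river 6
min |a| on river = 2

2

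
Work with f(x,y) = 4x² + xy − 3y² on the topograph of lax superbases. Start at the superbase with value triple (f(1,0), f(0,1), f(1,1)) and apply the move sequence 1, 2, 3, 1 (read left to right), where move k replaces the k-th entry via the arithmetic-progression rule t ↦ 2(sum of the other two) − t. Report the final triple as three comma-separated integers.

start (4,-3,2) = (f(1,0),f(0,1),f(1,1))
replace slot 1: 2·((-3)+2) − 4 = -6 → (-6,-3,2)
replace slot 2: 2·((-6)+2) − (-3) = -5 → (-6,-5,2)
replace slot 3: 2·((-6)+(-5)) − 2 = -24 → (-6,-5,-24)
replace slot 1: 2·((-5)+(-24)) − (-6) = -52 → (-52,-5,-24)

-52,-5,-24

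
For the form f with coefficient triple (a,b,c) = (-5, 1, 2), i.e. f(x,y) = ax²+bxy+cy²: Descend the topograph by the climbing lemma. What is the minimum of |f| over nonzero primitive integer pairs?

descent: ρ → (2,3,-4)  [lands on river]
river: ρ → (-4,5,1)
river: ρ → (1,5,-4)
river: ρ → (-4,3,2)
river: ρ → (2,5,-2)
river: ρ → (-2,3,4)
river: ρ → (4,5,-1)
river: ρ → (-1,5,4)
river: ρ → (4,3,-2)
river: ρ → (-2,5,2)
closes: descent 1, river 10
min |a| on river = 1

1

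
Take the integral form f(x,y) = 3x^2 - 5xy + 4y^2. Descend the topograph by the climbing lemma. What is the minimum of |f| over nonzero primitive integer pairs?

translate: b→1 (≡-5 mod 6), so (3,-5,4)→(3,1,2)
flip: (3,1,2)→(2,-1,3)
reduced (well bottom): (2,-1,3) with a≤c, −a<b≤a
well minimum = a = 2

2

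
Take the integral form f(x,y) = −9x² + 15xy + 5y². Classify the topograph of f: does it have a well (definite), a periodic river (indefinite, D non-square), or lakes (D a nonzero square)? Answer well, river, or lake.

D = b²−4ac = 15² − 4·(-9)·5 = 405
D > 0 non-square ⇒ indefinite ⇒ periodic river

river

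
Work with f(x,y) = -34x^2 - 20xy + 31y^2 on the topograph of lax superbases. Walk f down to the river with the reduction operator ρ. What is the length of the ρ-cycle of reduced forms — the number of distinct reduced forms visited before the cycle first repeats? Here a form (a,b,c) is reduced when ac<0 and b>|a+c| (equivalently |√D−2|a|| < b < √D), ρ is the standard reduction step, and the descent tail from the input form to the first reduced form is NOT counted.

D = 4616, ⌊√D⌋ = 67
descent: ρ → (31,20,-34)  [lands on river]
river: ρ → (-34,48,17)
river: ρ → (17,54,-25)
river: ρ → (-25,46,25)
river: ρ → (25,54,-17)
river: ρ → (-17,48,34)
river: ρ → (34,20,-31)
river: ρ → (-31,42,23)
river: ρ → (23,50,-23)
river: ρ → (-23,42,31)
ρ-cycle length = 10 (tail of 1 descent step not counted)

10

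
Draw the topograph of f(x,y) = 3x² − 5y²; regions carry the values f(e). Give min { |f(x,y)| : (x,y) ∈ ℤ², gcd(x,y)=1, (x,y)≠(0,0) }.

descent: ρ → (-5,0,3)
descent: ρ → (3,6,-2)  [lands on river]
river: ρ → (-2,6,3)
closes: descent 2, river 2
min |a| on river = 2

2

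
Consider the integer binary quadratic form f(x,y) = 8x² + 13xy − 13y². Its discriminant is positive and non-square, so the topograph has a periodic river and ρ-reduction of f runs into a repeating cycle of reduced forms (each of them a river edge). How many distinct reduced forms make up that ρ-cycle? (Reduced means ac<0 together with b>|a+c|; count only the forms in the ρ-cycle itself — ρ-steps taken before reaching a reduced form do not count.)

D = 585, ⌊√D⌋ = 24
river: ρ → (-13,13,8)
river: ρ → (8,19,-7)
river: ρ → (-7,23,2)
river: ρ → (2,21,-18)
river: ρ → (-18,15,5)
river: ρ → (5,15,-18)
river: ρ → (-18,21,2)
river: ρ → (2,23,-7)
river: ρ → (-7,19,8)
river: ρ → (8,13,-13)
ρ-cycle length = 10 (tail of 0 descent steps not counted)

10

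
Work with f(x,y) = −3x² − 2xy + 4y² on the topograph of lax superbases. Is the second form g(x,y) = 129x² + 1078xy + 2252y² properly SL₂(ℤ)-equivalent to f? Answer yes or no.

D₁ = 52, D₂ = 52
river cycle of f (length 10): (4, 2, -3), (-3, 4, 3), (3, 2, -4), (-4, 6, 1), (1, 6, -4), (-4, 2, 3), (3, 4, -3), (-3, 2, 4), (4, 6, -1), (-1, 6, 4)
river cycle of g (length 10): (4, 2, -3), (-3, 4, 3), (3, 2, -4), (-4, 6, 1), (1, 6, -4), (-4, 2, 3), (3, 4, -3), (-3, 2, 4), (4, 6, -1), (-1, 6, 4)
cycles coincide ⇒ equivalent

yes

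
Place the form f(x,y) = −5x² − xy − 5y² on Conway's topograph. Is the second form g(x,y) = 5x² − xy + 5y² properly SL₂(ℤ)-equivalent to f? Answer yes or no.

D₁ = -99, D₂ = -99
f is negative-definite; reduce −f:
−f: reduced (well bottom): (5,1,5) with a≤c, −a<b≤a
flip sign back: reduced form of f is (-5,-1,-5)
g: flip: (5,-1,5)→(5,1,5)
g: reduced (well bottom): (5,1,5) with a≤c, −a<b≤a
reduced forms (-5, -1, -5) vs (5, 1, 5) ⇒ inequivalent

no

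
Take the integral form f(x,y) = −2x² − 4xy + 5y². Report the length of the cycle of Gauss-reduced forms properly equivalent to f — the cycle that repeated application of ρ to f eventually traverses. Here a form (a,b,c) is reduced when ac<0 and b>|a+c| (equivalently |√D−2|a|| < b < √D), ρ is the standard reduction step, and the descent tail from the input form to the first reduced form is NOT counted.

D = 56, ⌊√D⌋ = 7
descent: ρ → (5,4,-2)  [lands on river]
river: ρ → (-2,4,5)
river: ρ → (5,6,-1)
river: ρ → (-1,6,5)
ρ-cycle length = 4 (tail of 1 descent step not counted)

4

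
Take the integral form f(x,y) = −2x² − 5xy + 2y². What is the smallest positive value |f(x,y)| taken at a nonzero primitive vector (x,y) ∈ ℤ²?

descent: ρ → (2,5,-2)  [lands on river]
river: ρ → (-2,3,4)
river: ρ → (4,5,-1)
river: ρ → (-1,5,4)
river: ρ → (4,3,-2)
river: ρ → (-2,5,2)
river: ρ → (2,3,-4)
river: ρ → (-4,5,1)
river: ρ → (1,5,-4)
river: ρ → (-4,3,2)
closes: descent 1, river 10
min |a| on river = 1

1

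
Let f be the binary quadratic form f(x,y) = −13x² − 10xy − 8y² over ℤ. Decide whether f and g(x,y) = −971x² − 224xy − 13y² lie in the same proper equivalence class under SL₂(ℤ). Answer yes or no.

D₁ = -316, D₂ = -316
f is negative-definite; reduce −f:
−f: flip: (13,10,8)→(8,-10,13)
−f: translate: b→6 (≡-10 mod 16), so (8,-10,13)→(8,6,11)
−f: reduced (well bottom): (8,6,11) with a≤c, −a<b≤a
flip sign back: reduced form of f is (-8,-6,-11)
g is negative-definite; reduce −g:
−g: flip: (971,224,13)→(13,-224,971)
−g: translate: b→10 (≡-224 mod 26), so (13,-224,971)→(13,10,8)
−g: flip: (13,10,8)→(8,-10,13)
−g: translate: b→6 (≡-10 mod 16), so (8,-10,13)→(8,6,11)
−g: reduced (well bottom): (8,6,11) with a≤c, −a<b≤a
flip sign back: reduced form of g is (-8,-6,-11)
reduced forms (-8, -6, -11) vs (-8, -6, -11) ⇒ equivalent

yes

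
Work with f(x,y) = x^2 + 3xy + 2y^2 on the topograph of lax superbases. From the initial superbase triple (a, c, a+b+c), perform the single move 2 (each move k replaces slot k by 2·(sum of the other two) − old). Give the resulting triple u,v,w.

start (1,2,6) = (f(1,0),f(0,1),f(1,1))
replace slot 2: 2·(1+6) − 2 = 12 → (1,12,6)

1,12,6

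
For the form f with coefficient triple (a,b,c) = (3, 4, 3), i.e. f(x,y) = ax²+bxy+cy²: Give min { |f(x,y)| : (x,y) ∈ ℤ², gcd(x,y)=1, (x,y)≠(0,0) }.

translate: b→-2 (≡4 mod 6), so (3,4,3)→(3,-2,2)
flip: (3,-2,2)→(2,2,3)
reduced (well bottom): (2,2,3) with a≤c, −a<b≤a
well minimum = a = 2

2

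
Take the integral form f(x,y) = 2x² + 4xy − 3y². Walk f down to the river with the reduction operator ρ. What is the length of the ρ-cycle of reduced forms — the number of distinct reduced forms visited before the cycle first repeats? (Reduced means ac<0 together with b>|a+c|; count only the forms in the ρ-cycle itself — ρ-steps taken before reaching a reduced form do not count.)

D = 40, ⌊√D⌋ = 6
river: ρ → (-3,2,3)
river: ρ → (3,4,-2)
river: ρ → (-2,4,3)
river: ρ → (3,2,-3)
river: ρ → (-3,4,2)
river: ρ → (2,4,-3)
ρ-cycle length = 6 (tail of 0 descent steps not counted)

6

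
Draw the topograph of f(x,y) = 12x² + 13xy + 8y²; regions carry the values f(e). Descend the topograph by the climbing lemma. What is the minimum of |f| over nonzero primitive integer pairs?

translate: b→-11 (≡13 mod 24), so (12,13,8)→(12,-11,7)
flip: (12,-11,7)→(7,11,12)
translate: b→-3 (≡11 mod 14), so (7,11,12)→(7,-3,8)
reduced (well bottom): (7,-3,8) with a≤c, −a<b≤a
well minimum = a = 7

7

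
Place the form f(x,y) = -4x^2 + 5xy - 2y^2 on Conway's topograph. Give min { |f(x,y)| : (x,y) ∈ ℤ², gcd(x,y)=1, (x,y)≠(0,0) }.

translate: b→3 (≡-5 mod 8), so (4,-5,2)→(4,3,1)
flip: (4,3,1)→(1,-3,4)
translate: b→1 (≡-3 mod 2), so (1,-3,4)→(1,1,2)
reduced (well bottom): (1,1,2) with a≤c, −a<b≤a
well minimum |f| = |-1| = 1 (negative-definite)

1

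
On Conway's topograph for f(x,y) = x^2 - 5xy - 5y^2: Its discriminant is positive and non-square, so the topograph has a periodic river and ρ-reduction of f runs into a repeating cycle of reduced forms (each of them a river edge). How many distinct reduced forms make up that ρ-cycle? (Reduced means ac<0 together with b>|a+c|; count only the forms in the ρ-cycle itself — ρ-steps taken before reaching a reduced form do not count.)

D = 45, ⌊√D⌋ = 6
descent: ρ → (-5,5,1)  [lands on river]
river: ρ → (1,5,-5)
ρ-cycle length = 2 (tail of 1 descent step not counted)

2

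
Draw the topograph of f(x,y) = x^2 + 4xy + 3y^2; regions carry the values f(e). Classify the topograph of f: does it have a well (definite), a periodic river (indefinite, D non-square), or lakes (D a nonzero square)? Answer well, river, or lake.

D = b²−4ac = 4² − 4·1·3 = 4
D = 2² is a perfect square ⇒ form factors over ℤ ⇒ lakes

lake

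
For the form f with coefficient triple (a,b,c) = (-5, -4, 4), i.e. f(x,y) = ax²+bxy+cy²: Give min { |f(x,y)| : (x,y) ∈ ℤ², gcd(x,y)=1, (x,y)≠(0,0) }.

descent: ρ → (4,4,-5)  [lands on river]
river: ρ → (-5,6,3)
river: ρ → (3,6,-5)
river: ρ → (-5,4,4)
closes: descent 1, river 4
min |a| on river = 3

3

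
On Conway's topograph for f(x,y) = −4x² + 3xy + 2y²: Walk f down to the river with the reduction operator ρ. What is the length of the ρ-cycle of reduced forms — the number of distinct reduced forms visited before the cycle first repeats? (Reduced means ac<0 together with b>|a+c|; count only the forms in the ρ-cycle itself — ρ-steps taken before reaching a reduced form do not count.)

D = 41, ⌊√D⌋ = 6
river: ρ → (2,5,-2)
river: ρ → (-2,3,4)
river: ρ → (4,5,-1)
river: ρ → (-1,5,4)
river: ρ → (4,3,-2)
river: ρ → (-2,5,2)
river: ρ → (2,3,-4)
river: ρ → (-4,5,1)
river: ρ → (1,5,-4)
river: ρ → (-4,3,2)
ρ-cycle length = 10 (tail of 0 descent steps not counted)

10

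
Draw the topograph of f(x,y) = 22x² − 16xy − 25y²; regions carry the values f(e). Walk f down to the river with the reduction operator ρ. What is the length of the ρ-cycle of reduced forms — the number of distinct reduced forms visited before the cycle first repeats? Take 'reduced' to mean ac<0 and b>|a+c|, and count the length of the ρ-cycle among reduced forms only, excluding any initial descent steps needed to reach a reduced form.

D = 2456, ⌊√D⌋ = 49
descent: ρ → (-25,16,22)  [lands on river]
river: ρ → (22,28,-19)
river: ρ → (-19,48,2)
river: ρ → (2,48,-19)
river: ρ → (-19,28,22)
river: ρ → (22,16,-25)
river: ρ → (-25,34,13)
river: ρ → (13,44,-10)
river: ρ → (-10,36,29)
river: ρ → (29,22,-17)
river: ρ → (-17,46,5)
river: ρ → (5,44,-26)
river: ρ → (-26,8,23)
river: ρ → (23,38,-11)
river: ρ → (-11,28,38)
river: ρ → (38,48,-1)
river: ρ → (-1,48,38)
river: ρ → (38,28,-11)
river: ρ → (-11,38,23)
river: ρ → (23,8,-26)
river: ρ → (-26,44,5)
river: ρ → (5,46,-17)
river: ρ → (-17,22,29)
river: ρ → (29,36,-10)
river: ρ → (-10,44,13)
river: ρ → (13,34,-25)
ρ-cycle length = 26 (tail of 1 descent step not counted)

26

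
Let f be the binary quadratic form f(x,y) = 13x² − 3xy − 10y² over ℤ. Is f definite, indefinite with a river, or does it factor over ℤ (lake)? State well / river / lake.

D = b²−4ac = (-3)² − 4·13·(-10) = 529
D = 23² is a perfect square ⇒ form factors over ℤ ⇒ lakes

lake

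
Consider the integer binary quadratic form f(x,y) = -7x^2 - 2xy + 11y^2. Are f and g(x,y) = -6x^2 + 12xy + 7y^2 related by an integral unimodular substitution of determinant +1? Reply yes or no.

D₁ = 312, D₂ = 312
river cycle of f (length 4): (-7, 12, 6), (6, 12, -7), (-7, 16, 2), (2, 16, -7)
river cycle of g (length 4): (7, 16, -2), (-2, 16, 7), (7, 12, -6), (-6, 12, 7)
cycles differ ⇒ inequivalent

no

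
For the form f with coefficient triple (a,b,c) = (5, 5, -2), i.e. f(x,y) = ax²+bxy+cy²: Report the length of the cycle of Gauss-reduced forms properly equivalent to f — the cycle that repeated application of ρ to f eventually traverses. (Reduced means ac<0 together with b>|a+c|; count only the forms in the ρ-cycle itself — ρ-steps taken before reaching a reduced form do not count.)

D = 65, ⌊√D⌋ = 8
river: ρ → (-2,7,2)
river: ρ → (2,5,-5)
river: ρ → (-5,5,2)
river: ρ → (2,7,-2)
river: ρ → (-2,5,5)
river: ρ → (5,5,-2)
ρ-cycle length = 6 (tail of 0 descent steps not counted)

6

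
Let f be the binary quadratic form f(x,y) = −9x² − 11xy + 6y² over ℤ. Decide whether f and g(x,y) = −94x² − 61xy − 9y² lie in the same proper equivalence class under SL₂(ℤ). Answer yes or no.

D₁ = 337, D₂ = 337
river cycle of f (length 42): (6, 11, -9), (-9, 7, 8), (8, 9, -8), (-8, 7, 9), (9, 11, -6), (-6, 13, 7), (7, 15, -4), (-4, 17, 3), (3, 13, -14), (-14, 15, 2), … (32 more)
river cycle of g (length 42): (-9, 7, 8), (8, 9, -8), (-8, 7, 9), (9, 11, -6), (-6, 13, 7), (7, 15, -4), (-4, 17, 3), (3, 13, -14), (-14, 15, 2), (2, 17, -6), … (32 more)
cycles coincide ⇒ equivalent

yes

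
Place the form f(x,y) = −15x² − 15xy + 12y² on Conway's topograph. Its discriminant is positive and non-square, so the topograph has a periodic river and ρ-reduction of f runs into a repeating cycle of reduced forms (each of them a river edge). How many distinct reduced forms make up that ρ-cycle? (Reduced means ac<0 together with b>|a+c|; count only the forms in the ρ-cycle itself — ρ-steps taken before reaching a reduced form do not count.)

D = 945, ⌊√D⌋ = 30
descent: ρ → (12,15,-15)  [lands on river]
river: ρ → (-15,15,12)
river: ρ → (12,9,-18)
river: ρ → (-18,27,3)
river: ρ → (3,27,-18)
river: ρ → (-18,9,12)
ρ-cycle length = 6 (tail of 1 descent step not counted)

6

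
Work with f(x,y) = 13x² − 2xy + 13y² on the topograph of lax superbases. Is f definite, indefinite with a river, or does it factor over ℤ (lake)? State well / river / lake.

D = b²−4ac = (-2)² − 4·13·13 = -672
D < 0 ⇒ definite ⇒ every region one sign ⇒ single well

well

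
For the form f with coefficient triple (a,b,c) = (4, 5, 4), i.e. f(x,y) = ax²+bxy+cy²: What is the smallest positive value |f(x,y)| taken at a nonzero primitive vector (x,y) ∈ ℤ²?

translate: b→-3 (≡5 mod 8), so (4,5,4)→(4,-3,3)
flip: (4,-3,3)→(3,3,4)
reduced (well bottom): (3,3,4) with a≤c, −a<b≤a
well minimum = a = 3

3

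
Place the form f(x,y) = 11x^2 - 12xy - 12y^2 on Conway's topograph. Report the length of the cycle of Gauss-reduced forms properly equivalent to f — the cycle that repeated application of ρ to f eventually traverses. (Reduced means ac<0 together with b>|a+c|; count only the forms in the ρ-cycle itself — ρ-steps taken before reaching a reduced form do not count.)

D = 672, ⌊√D⌋ = 25
descent: ρ → (-12,12,11)  [lands on river]
river: ρ → (11,10,-13)
river: ρ → (-13,16,8)
river: ρ → (8,16,-13)
river: ρ → (-13,10,11)
river: ρ → (11,12,-12)
ρ-cycle length = 6 (tail of 1 descent step not counted)

6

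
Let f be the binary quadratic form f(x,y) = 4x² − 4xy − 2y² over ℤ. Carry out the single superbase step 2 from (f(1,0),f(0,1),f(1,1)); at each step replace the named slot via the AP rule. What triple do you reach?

start (4,-2,-2) = (f(1,0),f(0,1),f(1,1))
replace slot 2: 2·(4+(-2)) − (-2) = 6 → (4,6,-2)

4,6,-2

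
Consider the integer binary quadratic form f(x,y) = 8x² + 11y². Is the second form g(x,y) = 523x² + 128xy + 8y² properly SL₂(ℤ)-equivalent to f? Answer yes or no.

D₁ = -352, D₂ = -352
f: reduced (well bottom): (8,0,11) with a≤c, −a<b≤a
g: flip: (523,128,8)→(8,-128,523)
g: translate: b→0 (≡-128 mod 16), so (8,-128,523)→(8,0,11)
g: reduced (well bottom): (8,0,11) with a≤c, −a<b≤a
reduced forms (8, 0, 11) vs (8, 0, 11) ⇒ equivalent

yes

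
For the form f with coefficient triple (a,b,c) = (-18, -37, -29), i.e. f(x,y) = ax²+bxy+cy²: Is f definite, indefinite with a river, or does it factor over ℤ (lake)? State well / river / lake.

D = b²−4ac = (-37)² − 4·(-18)·(-29) = -719
D < 0 ⇒ definite ⇒ every region one sign ⇒ single well

well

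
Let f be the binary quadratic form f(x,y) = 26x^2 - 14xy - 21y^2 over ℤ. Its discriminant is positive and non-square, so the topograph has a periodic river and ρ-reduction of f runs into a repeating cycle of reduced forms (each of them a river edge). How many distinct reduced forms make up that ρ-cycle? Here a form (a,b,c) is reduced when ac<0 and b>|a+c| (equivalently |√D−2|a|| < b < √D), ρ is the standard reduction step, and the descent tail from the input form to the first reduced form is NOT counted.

D = 2380, ⌊√D⌋ = 48
descent: ρ → (-21,14,26)  [lands on river]
river: ρ → (26,38,-9)
river: ρ → (-9,34,34)
river: ρ → (34,34,-9)
river: ρ → (-9,38,26)
river: ρ → (26,14,-21)
river: ρ → (-21,28,19)
river: ρ → (19,48,-1)
river: ρ → (-1,48,19)
river: ρ → (19,28,-21)
ρ-cycle length = 10 (tail of 1 descent step not counted)

10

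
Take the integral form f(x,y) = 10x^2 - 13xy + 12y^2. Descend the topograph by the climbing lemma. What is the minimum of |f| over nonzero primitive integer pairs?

translate: b→7 (≡-13 mod 20), so (10,-13,12)→(10,7,9)
flip: (10,7,9)→(9,-7,10)
reduced (well bottom): (9,-7,10) with a≤c, −a<b≤a
well minimum = a = 9

9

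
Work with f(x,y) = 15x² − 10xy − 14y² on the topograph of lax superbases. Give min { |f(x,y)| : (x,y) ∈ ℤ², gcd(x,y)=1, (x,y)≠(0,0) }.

descent: ρ → (-14,10,15)  [lands on river]
river: ρ → (15,20,-9)
river: ρ → (-9,16,19)
river: ρ → (19,22,-6)
river: ρ → (-6,26,11)
river: ρ → (11,18,-14)
closes: descent 1, river 6
min |a| on river = 6

6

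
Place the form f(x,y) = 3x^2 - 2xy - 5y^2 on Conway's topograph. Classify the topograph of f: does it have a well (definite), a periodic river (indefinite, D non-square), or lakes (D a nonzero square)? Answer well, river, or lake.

D = b²−4ac = (-2)² − 4·3·(-5) = 64
D = 8² is a perfect square ⇒ form factors over ℤ ⇒ lakes

lake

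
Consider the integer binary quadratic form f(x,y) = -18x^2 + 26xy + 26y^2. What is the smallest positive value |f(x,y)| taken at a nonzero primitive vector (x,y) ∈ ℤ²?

river: ρ → (26,26,-18)
river: ρ → (-18,46,6)
river: ρ → (6,50,-2)
river: ρ → (-2,50,6)
river: ρ → (6,46,-18)
river: ρ → (-18,26,26)
closes: descent 0, river 6
min |a| on river = 2

2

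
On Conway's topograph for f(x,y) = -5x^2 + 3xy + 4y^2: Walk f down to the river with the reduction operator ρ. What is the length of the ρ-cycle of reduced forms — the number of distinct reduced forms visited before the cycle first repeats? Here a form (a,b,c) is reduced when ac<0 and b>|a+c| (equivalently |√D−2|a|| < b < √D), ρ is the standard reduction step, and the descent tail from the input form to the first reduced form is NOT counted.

D = 89, ⌊√D⌋ = 9
river: ρ → (4,5,-4)
river: ρ → (-4,3,5)
river: ρ → (5,7,-2)
river: ρ → (-2,9,1)
river: ρ → (1,9,-2)
river: ρ → (-2,7,5)
river: ρ → (5,3,-4)
river: ρ → (-4,5,4)
river: ρ → (4,3,-5)
river: ρ → (-5,7,2)
river: ρ → (2,9,-1)
river: ρ → (-1,9,2)
river: ρ → (2,7,-5)
river: ρ → (-5,3,4)
ρ-cycle length = 14 (tail of 0 descent steps not counted)

14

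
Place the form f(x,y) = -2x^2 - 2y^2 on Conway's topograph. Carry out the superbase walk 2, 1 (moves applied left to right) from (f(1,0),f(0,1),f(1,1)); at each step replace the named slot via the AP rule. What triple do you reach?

start (-2,-2,-4) = (f(1,0),f(0,1),f(1,1))
replace slot 2: 2·((-2)+(-4)) − (-2) = -10 → (-2,-10,-4)
replace slot 1: 2·((-10)+(-4)) − (-2) = -26 → (-26,-10,-4)

-26,-10,-4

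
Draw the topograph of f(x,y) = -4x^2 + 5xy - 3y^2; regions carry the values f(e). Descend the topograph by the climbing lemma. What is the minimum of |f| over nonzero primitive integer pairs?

translate: b→3 (≡-5 mod 8), so (4,-5,3)→(4,3,2)
flip: (4,3,2)→(2,-3,4)
translate: b→1 (≡-3 mod 4), so (2,-3,4)→(2,1,3)
reduced (well bottom): (2,1,3) with a≤c, −a<b≤a
well minimum |f| = |-2| = 2 (negative-definite)

2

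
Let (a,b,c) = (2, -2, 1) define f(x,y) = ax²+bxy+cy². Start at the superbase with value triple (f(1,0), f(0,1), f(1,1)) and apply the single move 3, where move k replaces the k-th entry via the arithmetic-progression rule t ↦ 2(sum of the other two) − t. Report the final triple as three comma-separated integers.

start (2,1,1) = (f(1,0),f(0,1),f(1,1))
replace slot 3: 2·(2+1) − 1 = 5 → (2,1,5)

2,1,5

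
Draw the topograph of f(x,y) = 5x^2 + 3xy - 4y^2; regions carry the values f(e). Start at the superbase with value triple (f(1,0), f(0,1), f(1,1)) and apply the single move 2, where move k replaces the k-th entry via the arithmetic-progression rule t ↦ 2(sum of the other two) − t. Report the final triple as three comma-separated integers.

start (5,-4,4) = (f(1,0),f(0,1),f(1,1))
replace slot 2: 2·(5+4) − (-4) = 22 → (5,22,4)

5,22,4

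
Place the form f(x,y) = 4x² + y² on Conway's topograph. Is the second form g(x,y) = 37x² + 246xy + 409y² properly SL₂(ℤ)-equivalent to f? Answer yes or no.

D₁ = -16, D₂ = -16
f: flip: (4,0,1)→(1,0,4)
f: reduced (well bottom): (1,0,4) with a≤c, −a<b≤a
g: translate: b→24 (≡246 mod 74), so (37,246,409)→(37,24,4)
g: flip: (37,24,4)→(4,-24,37)
g: translate: b→0 (≡-24 mod 8), so (4,-24,37)→(4,0,1)
g: flip: (4,0,1)→(1,0,4)
g: reduced (well bottom): (1,0,4) with a≤c, −a<b≤a
reduced forms (1, 0, 4) vs (1, 0, 4) ⇒ equivalent

yes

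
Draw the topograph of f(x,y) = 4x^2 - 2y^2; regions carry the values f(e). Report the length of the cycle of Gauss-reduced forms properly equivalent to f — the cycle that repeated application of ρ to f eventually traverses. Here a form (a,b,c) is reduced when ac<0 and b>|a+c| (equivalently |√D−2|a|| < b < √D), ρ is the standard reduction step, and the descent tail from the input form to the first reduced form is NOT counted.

D = 32, ⌊√D⌋ = 5
descent: ρ → (-2,4,2)  [lands on river]
river: ρ → (2,4,-2)
ρ-cycle length = 2 (tail of 1 descent step not counted)

2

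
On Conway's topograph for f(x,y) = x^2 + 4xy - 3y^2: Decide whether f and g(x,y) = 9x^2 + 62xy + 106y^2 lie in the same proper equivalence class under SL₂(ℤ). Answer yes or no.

D₁ = 28, D₂ = 28
river cycle of f (length 4): (-3, 2, 2), (2, 2, -3), (-3, 4, 1), (1, 4, -3)
river cycle of g (length 4): (1, 4, -3), (-3, 2, 2), (2, 2, -3), (-3, 4, 1)
cycles coincide ⇒ equivalent

yes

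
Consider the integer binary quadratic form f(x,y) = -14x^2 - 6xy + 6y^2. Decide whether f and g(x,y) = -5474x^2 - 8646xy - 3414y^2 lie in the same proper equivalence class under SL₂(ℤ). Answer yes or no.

D₁ = 372, D₂ = 372
river cycle of f (length 2): (6, 18, -2), (-2, 18, 6)
river cycle of g (length 2): (6, 18, -2), (-2, 18, 6)
cycles coincide ⇒ equivalent

yes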